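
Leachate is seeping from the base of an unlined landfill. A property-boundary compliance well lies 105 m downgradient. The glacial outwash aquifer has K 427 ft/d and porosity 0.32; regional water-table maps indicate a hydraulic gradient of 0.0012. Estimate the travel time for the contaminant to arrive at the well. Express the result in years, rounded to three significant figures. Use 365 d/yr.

0.589 years

K = 427 ft/d × 0.3048 = 130.1 m/d
Specific discharge q = 130.1 × 0.0012 = 0.1562 m/d
v = Ki/n = 130.1·0.0012/0.32 = 0.4881 m/d
t = L / v = 105 / 0.4881 = 215.1 d
   = 215.1 / 365 = 0.589 yr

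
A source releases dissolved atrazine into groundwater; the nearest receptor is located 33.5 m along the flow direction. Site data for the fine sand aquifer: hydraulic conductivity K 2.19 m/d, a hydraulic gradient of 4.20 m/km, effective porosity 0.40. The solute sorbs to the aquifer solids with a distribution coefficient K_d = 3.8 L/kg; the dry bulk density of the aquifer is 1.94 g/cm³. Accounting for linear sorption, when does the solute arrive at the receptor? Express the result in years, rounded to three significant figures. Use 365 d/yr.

77.6 years

q = Ki = 2.19 × 0.0042 = 0.009198 m/d
Seepage velocity v = q / n = 0.009198 / 0.40 = 0.02299 m/d
Retardation R = 1 + ρ_b·K_d/n = 1 + 1.94×3.8/0.40 = 19.43
Contaminant velocity v_c = v/R = 0.02299/19.43 = 0.001183 m/d
t = L/v_c = 33.5/0.001183 = 28310 d
   = 28310/365 = 77.6 yr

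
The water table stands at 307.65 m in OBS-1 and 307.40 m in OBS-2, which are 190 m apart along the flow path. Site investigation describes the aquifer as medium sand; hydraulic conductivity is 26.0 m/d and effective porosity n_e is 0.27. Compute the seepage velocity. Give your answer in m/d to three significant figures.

Hydraulic gradient i = (307.65 − 307.40) / 190 = 0.25 / 190 = 0.001316
q = Ki = 26.0 × 0.001316 = 0.03421 m/d
v_s = q/n_e = 0.03421/0.27 = 0.1267 m/d

0.127 m/d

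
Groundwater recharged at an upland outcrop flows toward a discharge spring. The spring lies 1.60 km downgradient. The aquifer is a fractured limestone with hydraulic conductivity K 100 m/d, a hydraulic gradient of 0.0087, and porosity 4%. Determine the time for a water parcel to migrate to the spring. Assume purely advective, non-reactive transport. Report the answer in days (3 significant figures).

73.6 days

Darcy flux q = K·i = 100 × 0.0087 = 0.8700 m/d
Seepage velocity v = q / n = 0.8700 / 0.04 = 21.75 m/d
L = 1.60 km = 1600 m
t = L / v = 1600 / 21.75 = 73.56 d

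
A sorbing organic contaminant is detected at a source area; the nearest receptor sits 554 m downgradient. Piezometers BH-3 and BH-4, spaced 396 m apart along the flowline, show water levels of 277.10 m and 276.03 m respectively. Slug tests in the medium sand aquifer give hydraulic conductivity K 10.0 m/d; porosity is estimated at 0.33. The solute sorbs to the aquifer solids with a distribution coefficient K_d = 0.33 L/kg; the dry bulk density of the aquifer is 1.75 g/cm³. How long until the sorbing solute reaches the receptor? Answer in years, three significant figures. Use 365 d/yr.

51.0 years

Hydraulic gradient i = (277.10 − 276.03) / 396 = 1.07 / 396 = 0.002702
Specific discharge q = 10.0 × 0.002702 = 0.02702 m/d
Seepage velocity v = q / n = 0.02702 / 0.33 = 0.08188 m/d
Retardation R = 1 + ρ_b·K_d/n = 1 + 1.75×0.33/0.33 = 2.750
Contaminant velocity v_c = v/R = 0.08188/2.750 = 0.02977 m/d
t = L/v_c = 554/0.02977 = 18610 d
   = 18610/365 = 51.0 yr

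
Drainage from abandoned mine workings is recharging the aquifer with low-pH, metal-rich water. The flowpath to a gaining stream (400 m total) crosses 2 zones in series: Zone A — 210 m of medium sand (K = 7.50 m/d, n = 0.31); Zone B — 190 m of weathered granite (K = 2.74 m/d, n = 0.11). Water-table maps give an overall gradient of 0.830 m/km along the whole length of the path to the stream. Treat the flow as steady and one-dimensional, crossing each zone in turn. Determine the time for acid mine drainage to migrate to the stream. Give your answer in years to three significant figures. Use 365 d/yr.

69.1 years

For zones in series the flux q is common to all zones; the equivalent conductivity is the harmonic (thickness-weighted) mean, K_eq = L_total / Σ(L_j/K_j).
Σ(L/K) = 210/7.50 + 190/2.74 = 28.00 + 69.34 = 97.34 d
K_eq = L_total / Σ(L/K) = 400 / 97.34 = 4.109 m/d
q = K_eq · i = 4.109 × 8.3e-4 = 0.003411 m/d (same in every zone)
Zone A: v = q/n = 0.003411/0.31 = 0.01100 m/d → t_A = 210/0.01100 = 19090 d
Zone B: v = q/n = 0.003411/0.11 = 0.03101 m/d → t_B = 190/0.03101 = 6128 d
Total t = 19090 + 6128 = 25220 d
   = 25220 / 365 = 69.1 yr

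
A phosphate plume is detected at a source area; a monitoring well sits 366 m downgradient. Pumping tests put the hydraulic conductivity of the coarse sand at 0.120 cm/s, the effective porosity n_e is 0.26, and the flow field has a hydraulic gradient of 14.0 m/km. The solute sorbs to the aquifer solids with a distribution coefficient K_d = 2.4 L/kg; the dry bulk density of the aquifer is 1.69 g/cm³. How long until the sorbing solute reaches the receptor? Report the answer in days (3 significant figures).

K = 0.120 cm/s × 864 = 103.7 m/d
Darcy flux q = K·i = 103.7 × 0.014 = 1.452 m/d
Average linear velocity = 1.452 / 0.26 = 5.583 m/d
Retardation R = 1 + ρ_b·K_d/n = 1 + 1.69×2.4/0.26 = 16.60
Contaminant velocity v_c = v/R = 5.583/16.60 = 0.3363 m/d
t = L/v_c = 366/0.3363 = 1088 d

1090 days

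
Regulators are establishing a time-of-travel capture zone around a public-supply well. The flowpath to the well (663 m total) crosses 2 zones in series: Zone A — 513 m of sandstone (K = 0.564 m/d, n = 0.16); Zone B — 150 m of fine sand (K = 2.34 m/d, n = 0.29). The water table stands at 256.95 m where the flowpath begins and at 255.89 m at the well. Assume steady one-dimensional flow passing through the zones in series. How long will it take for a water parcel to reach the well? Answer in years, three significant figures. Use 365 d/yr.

316 years

Total head drop ΔH = 256.95 − 255.89 = 1.06 m
Steady 1-D flow in series ⇒ the Darcy flux q is identical in every zone and the zone head losses add (resistances L/K in series).
Σ(L/K) = 513/0.564 + 150/2.34 = 909.6 + 64.10 = 973.7 d
q = ΔH / Σ(L/K) = 1.06 / 973.7 = 0.001089 m/d (same in every zone)
Zone A: v = q/n = 0.001089/0.16 = 0.006804 m/d → t_A = 513/0.006804 = 75400 d
Zone B: v = q/n = 0.001089/0.29 = 0.003754 m/d → t_B = 150/0.003754 = 39960 d
Total t = 75400 + 39960 = 115400 d
   = 115400 / 365 = 316 yr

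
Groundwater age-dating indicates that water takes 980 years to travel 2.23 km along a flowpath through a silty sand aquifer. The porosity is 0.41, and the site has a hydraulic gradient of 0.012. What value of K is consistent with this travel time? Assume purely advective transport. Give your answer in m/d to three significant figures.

0.213 m/d

t = 980 years = 357700 d
L = 2.23 km = 2230 m
v = L / t = 2230 / 357700 = 0.006234 m/d
K = v · n / i = 0.006234 × 0.41 / 0.012 = 0.213 m/d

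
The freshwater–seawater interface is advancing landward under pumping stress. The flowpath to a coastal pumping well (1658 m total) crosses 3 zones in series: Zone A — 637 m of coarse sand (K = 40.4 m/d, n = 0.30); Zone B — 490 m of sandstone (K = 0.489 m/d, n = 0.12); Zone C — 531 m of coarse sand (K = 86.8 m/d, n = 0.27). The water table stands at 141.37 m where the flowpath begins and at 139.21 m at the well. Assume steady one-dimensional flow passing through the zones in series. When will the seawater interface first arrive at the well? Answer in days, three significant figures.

Total head drop ΔH = 141.37 − 139.21 = 2.16 m
Steady 1-D flow in series ⇒ the Darcy flux q is identical in every zone and the zone head losses add (resistances L/K in series).
Σ(L/K) = 637/40.4 + 490/0.489 + 531/86.8 = 15.77 + 1002 + 6.118 = 1024 d
q = ΔH / Σ(L/K) = 2.16 / 1024 = 0.002110 m/d (same in every zone)
Zone A: v = q/n = 0.002110/0.30 = 0.007032 m/d → t_A = 637/0.007032 = 90590 d
Zone B: v = q/n = 0.002110/0.12 = 0.01758 m/d → t_B = 490/0.01758 = 27870 d
Zone C: v = q/n = 0.002110/0.27 = 0.007813 m/d → t_C = 531/0.007813 = 67960 d
Total t = 90590 + 27870 + 67960 = 186400 d

186000 days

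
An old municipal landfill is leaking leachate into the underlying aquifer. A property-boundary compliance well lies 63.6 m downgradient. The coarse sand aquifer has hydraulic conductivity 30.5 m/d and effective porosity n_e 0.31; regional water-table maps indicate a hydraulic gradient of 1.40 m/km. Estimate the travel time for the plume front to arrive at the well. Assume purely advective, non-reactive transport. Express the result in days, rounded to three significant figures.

462 days

q = Ki = 30.5 × 0.0014 = 0.04270 m/d
Seepage velocity v = q / n = 0.04270 / 0.31 = 0.1377 m/d
t = L / v = 63.6 / 0.1377 = 461.7 d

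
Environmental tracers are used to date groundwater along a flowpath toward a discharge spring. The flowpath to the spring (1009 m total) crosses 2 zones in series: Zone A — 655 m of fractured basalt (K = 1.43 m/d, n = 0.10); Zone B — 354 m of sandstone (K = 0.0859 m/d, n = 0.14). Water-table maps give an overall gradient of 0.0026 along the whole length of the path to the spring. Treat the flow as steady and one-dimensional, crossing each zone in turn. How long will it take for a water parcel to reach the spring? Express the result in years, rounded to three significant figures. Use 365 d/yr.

For zones in series the flux q is common to all zones; the equivalent conductivity is the harmonic (thickness-weighted) mean, K_eq = L_total / Σ(L_j/K_j).
Σ(L/K) = 655/1.43 + 354/0.0859 = 458.0 + 4121 = 4579 d
K_eq = L_total / Σ(L/K) = 1009 / 4579 = 0.2203 m/d
q = K_eq · i = 0.2203 × 0.0026 = 5.729e-4 m/d (same in every zone)
Zone A: v = q/n = 5.729e-4/0.10 = 0.005729 m/d → t_A = 655/0.005729 = 114300 d
Zone B: v = q/n = 5.729e-4/0.14 = 0.004092 m/d → t_B = 354/0.004092 = 86510 d
Total t = 114300 + 86510 = 200800 d
   = 200800 / 365 = 550 yr

550 years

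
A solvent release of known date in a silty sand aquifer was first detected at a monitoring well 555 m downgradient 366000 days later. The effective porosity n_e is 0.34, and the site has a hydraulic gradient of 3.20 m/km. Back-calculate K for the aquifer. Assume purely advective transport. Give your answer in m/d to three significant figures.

v = L / t = 555 / 366000 = 0.001516 m/d
K = v · n / i = 0.001516 × 0.34 / 0.0032 = 0.161 m/d

0.161 m/d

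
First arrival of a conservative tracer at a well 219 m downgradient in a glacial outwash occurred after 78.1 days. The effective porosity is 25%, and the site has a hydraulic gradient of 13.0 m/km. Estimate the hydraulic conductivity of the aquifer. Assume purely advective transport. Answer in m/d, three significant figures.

v = L / t = 219 / 78.1 = 2.804 m/d
K = v · n / i = 2.804 × 0.25 / 0.013 = 53.9 m/d

53.9 m/d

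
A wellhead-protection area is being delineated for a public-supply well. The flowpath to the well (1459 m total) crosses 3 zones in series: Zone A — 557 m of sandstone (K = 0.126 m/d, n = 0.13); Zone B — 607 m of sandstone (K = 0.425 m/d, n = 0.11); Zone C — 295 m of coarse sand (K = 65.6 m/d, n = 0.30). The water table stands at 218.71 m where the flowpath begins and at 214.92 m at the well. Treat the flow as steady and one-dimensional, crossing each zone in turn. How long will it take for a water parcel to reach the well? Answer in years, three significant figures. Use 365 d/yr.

Total head drop ΔH = 218.71 − 214.92 = 3.79 m
Steady 1-D flow in series ⇒ the Darcy flux q is identical in every zone and the zone head losses add (resistances L/K in series).
Σ(L/K) = 557/0.126 + 607/0.425 + 295/65.6 = 4421 + 1428 + 4.497 = 5853 d
q = ΔH / Σ(L/K) = 3.79 / 5853 = 6.475e-4 m/d (same in every zone)
Zone A: v = q/n = 6.475e-4/0.13 = 0.004981 m/d → t_A = 557/0.004981 = 111800 d
Zone B: v = q/n = 6.475e-4/0.11 = 0.005886 m/d → t_B = 607/0.005886 = 103100 d
Zone C: v = q/n = 6.475e-4/0.30 = 0.002158 m/d → t_C = 295/0.002158 = 136700 d
Total t = 111800 + 103100 + 136700 = 351600 d
   = 351600 / 365 = 963 yr

963 years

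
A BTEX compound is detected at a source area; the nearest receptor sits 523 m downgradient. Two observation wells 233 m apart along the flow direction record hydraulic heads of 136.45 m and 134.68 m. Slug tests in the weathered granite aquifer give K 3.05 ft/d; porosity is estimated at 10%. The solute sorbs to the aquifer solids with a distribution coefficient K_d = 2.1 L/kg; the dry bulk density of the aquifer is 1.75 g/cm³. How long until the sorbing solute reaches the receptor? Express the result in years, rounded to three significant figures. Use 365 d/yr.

Hydraulic gradient i = (136.45 − 134.68) / 233 = 1.77 / 233 = 0.007597
K = 3.05 ft/d × 0.3048 = 0.9296 m/d
q = Ki = 0.9296 × 0.007597 = 0.007062 m/d
Average linear velocity = 0.007062 / 0.10 = 0.07062 m/d
Retardation R = 1 + ρ_b·K_d/n = 1 + 1.75×2.1/0.10 = 37.75
Contaminant velocity v_c = v/R = 0.07062/37.75 = 0.001871 m/d
t = L/v_c = 523/0.001871 = 279600 d
   = 279600/365 = 766 yr

766 years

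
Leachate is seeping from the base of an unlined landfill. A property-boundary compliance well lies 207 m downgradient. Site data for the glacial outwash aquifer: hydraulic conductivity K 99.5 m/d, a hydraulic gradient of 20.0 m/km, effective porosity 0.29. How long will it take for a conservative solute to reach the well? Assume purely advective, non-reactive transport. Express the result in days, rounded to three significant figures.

Darcy flux q = K·i = 99.5 × 0.020 = 1.990 m/d
Seepage velocity v = q / n = 1.990 / 0.29 = 6.862 m/d
t = L / v = 207 / 6.862 = 30.17 d

30.2 days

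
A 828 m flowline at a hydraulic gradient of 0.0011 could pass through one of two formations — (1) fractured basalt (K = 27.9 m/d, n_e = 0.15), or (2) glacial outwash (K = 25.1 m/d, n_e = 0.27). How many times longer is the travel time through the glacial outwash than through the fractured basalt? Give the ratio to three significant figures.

2.00

Unit 1 (fractured basalt): v = 27.9×0.0011/0.15 = 0.2046 m/d, t = 828/0.2046 = 4047 d
Unit 2 (glacial outwash): v = 25.1×0.0011/0.27 = 0.1023 m/d, t = 828/0.1023 = 8097 d
t(glacial outwash) / t(fractured basalt) = 8097/4047 = 2.00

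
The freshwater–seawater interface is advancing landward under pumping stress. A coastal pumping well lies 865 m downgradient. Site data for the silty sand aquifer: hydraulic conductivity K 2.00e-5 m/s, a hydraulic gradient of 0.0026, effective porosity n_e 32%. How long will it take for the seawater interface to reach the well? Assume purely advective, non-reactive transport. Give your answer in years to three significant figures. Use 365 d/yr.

K = 2.00e-5 m/s × 86400 s/d = 1.728 m/d
Specific discharge q = 1.728 × 0.0026 = 0.004493 m/d
v_s = q/n_e = 0.004493/0.32 = 0.01404 m/d
t = L / v = 865 / 0.01404 = 61610 d
   = 61610 / 365 = 169 yr

169 years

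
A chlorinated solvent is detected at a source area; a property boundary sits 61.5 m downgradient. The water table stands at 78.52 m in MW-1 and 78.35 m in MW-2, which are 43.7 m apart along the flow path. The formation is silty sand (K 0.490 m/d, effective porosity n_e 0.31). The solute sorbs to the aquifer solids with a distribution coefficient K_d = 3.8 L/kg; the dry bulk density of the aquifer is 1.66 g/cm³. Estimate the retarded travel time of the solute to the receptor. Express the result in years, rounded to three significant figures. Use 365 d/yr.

585 years

Hydraulic gradient i = (78.52 − 78.35) / 43.7 = 0.17 / 43.7 = 0.003890
q = Ki = 0.490 × 0.003890 = 0.001906 m/d
v = Ki/n = 0.490·0.003890/0.31 = 0.006149 m/d
Retardation R = 1 + ρ_b·K_d/n = 1 + 1.66×3.8/0.31 = 21.35
Contaminant velocity v_c = v/R = 0.006149/21.35 = 2.880e-4 m/d
t = L/v_c = 61.5/2.880e-4 = 213500 d
   = 213500/365 = 585 yr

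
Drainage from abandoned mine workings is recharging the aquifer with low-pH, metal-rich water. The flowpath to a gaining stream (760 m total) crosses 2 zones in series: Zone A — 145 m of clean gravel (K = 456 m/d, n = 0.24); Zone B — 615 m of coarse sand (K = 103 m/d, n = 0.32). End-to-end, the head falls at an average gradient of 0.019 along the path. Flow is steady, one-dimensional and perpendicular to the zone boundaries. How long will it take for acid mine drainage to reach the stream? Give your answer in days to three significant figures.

Continuity: the same q passes through each zone, so ΔH = q·Σ(L_j/K_j) — the zones act as resistances in series.
Σ(L/K) = 145/456 + 615/103 = 0.3180 + 5.971 = 6.289 d
K_eq = L_total / Σ(L/K) = 760 / 6.289 = 120.8 m/d
q = K_eq · i = 120.8 × 0.019 = 2.296 m/d (same in every zone)
Zone A: v = q/n = 2.296/0.24 = 9.567 m/d → t_A = 145/9.567 = 15.16 d
Zone B: v = q/n = 2.296/0.32 = 7.175 m/d → t_B = 615/7.175 = 85.71 d
Total t = 15.16 + 85.71 = 100.9 d

101 days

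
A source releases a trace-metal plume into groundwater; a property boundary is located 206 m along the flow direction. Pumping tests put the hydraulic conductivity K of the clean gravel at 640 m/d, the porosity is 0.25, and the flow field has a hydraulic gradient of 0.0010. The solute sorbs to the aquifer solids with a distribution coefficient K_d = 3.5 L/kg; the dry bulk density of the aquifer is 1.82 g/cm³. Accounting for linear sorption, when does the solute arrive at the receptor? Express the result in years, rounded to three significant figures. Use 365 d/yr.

Darcy flux q = K·i = 640 × 0.0010 = 0.6400 m/d
Seepage velocity v = q / n = 0.6400 / 0.25 = 2.560 m/d
Retardation R = 1 + ρ_b·K_d/n = 1 + 1.82×3.5/0.25 = 26.48
Contaminant velocity v_c = v/R = 2.560/26.48 = 0.09668 m/d
t = L/v_c = 206/0.09668 = 2131 d
   = 2131/365 = 5.84 yr

5.84 years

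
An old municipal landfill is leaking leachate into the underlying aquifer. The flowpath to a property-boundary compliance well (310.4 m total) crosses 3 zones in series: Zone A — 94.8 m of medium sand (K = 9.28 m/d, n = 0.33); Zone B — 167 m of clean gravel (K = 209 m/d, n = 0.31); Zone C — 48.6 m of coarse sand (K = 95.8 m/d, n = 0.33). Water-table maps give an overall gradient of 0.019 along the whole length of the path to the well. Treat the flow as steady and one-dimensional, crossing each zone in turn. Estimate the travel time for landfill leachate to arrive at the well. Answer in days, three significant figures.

For zones in series the flux q is common to all zones; the equivalent conductivity is the harmonic (thickness-weighted) mean, K_eq = L_total / Σ(L_j/K_j).
Σ(L/K) = 94.8/9.28 + 167/209 + 48.6/95.8 = 10.22 + 0.7990 + 0.5073 = 11.52 d
K_eq = L_total / Σ(L/K) = 310.4 / 11.52 = 26.94 m/d
q = K_eq · i = 26.94 × 0.019 = 0.5119 m/d (same in every zone)
Zone A: v = q/n = 0.5119/0.33 = 1.551 m/d → t_A = 94.8/1.551 = 61.12 d
Zone B: v = q/n = 0.5119/0.31 = 1.651 m/d → t_B = 167/1.651 = 101.1 d
Zone C: v = q/n = 0.5119/0.33 = 1.551 m/d → t_C = 48.6/1.551 = 31.33 d
Total t = 61.12 + 101.1 + 31.33 = 193.6 d

194 days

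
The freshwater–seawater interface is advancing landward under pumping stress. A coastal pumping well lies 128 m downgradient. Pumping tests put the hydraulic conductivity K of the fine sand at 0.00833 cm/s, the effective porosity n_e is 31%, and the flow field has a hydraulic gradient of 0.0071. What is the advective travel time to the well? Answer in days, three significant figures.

K = 0.00833 cm/s × 864 = 7.197 m/d
Darcy flux q = K·i = 7.197 × 0.0071 = 0.05110 m/d
Seepage velocity v = q / n = 0.05110 / 0.31 = 0.1648 m/d
t = L / v = 128 / 0.1648 = 776.5 d

777 days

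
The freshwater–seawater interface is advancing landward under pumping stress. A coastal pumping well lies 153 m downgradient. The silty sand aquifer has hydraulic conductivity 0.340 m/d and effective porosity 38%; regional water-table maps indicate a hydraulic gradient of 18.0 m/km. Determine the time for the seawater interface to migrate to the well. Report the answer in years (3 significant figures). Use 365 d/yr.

26.0 years

Specific discharge q = 0.340 × 0.018 = 0.006120 m/d
Seepage velocity v = q / n = 0.006120 / 0.38 = 0.01611 m/d
t = L / v = 153 / 0.01611 = 9500 d
   = 9500 / 365 = 26.0 yr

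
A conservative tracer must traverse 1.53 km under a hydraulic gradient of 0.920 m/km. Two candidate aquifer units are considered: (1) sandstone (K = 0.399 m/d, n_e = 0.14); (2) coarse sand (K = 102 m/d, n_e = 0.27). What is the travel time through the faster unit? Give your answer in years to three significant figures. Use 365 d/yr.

12.1 years

Unit 1 (sandstone): v = 0.399×9.2e-4/0.14 = 0.002622 m/d, t = 1530/0.002622 = 583500 d
Unit 2 (coarse sand): v = 102×9.2e-4/0.27 = 0.3476 m/d, t = 1530/0.3476 = 4402 d
Faster: 4402 d / 365 = 12.1 yr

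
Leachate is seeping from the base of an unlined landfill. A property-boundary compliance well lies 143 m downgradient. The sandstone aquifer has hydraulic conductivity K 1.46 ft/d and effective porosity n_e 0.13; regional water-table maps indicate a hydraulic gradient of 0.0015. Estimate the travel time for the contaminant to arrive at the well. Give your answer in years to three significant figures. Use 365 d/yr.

K = 1.46 ft/d × 0.3048 = 0.4450 m/d
q = Ki = 0.4450 × 0.0015 = 6.675e-4 m/d
Average linear velocity = 6.675e-4 / 0.13 = 0.005135 m/d
t = L / v = 143 / 0.005135 = 27850 d
   = 27850 / 365 = 76.3 yr

76.3 years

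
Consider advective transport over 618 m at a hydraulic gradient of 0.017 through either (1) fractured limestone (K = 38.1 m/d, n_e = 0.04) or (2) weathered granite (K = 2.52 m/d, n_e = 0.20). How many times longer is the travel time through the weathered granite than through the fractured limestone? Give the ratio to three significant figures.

Unit 1 (fractured limestone): v = 38.1×0.017/0.04 = 16.19 m/d, t = 618/16.19 = 38.17 d
Unit 2 (weathered granite): v = 2.52×0.017/0.20 = 0.2142 m/d, t = 618/0.2142 = 2885 d
t(weathered granite) / t(fractured limestone) = 2885/38.17 = 75.6

75.6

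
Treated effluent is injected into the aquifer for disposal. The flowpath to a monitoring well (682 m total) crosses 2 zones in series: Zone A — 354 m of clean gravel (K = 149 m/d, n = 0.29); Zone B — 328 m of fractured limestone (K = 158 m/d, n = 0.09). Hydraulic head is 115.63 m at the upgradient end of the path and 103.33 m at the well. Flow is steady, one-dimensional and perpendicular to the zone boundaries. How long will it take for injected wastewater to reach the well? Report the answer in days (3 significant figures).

Total head drop ΔH = 115.63 − 103.33 = 12.30 m
Steady 1-D flow in series ⇒ the Darcy flux q is identical in every zone and the zone head losses add (resistances L/K in series).
Σ(L/K) = 354/149 + 328/158 = 2.376 + 2.076 = 4.452 d
q = ΔH / Σ(L/K) = 12.30 / 4.452 = 2.763 m/d (same in every zone)
Zone A: v = q/n = 2.763/0.29 = 9.527 m/d → t_A = 354/9.527 = 37.16 d
Zone B: v = q/n = 2.763/0.09 = 30.70 m/d → t_B = 328/30.70 = 10.68 d
Total t = 37.16 + 10.68 = 47.84 d

47.8 days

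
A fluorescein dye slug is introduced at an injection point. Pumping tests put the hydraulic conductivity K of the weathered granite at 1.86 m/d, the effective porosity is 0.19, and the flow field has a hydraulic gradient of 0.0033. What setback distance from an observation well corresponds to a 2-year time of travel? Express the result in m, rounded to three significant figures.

23.6 m

Darcy flux q = K·i = 1.86 × 0.0033 = 0.006138 m/d
Seepage velocity v = q / n = 0.006138 / 0.19 = 0.03231 m/d
T = 2 yr × 365 = 730 d
L = v × T = 0.03231 × 730 = 23.58 m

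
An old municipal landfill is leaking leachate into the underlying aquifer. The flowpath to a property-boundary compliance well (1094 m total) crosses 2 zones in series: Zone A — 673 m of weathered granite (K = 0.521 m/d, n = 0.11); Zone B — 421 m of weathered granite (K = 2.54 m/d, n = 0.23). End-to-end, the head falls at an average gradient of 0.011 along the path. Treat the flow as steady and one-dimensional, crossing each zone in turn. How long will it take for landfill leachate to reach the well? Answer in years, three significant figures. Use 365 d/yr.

Steady 1-D flow in series ⇒ the Darcy flux q is identical in every zone and the zone head losses add (resistances L/K in series).
Σ(L/K) = 673/0.521 + 421/2.54 = 1292 + 165.7 = 1457 d
K_eq = L_total / Σ(L/K) = 1094 / 1457 = 0.7506 m/d
q = K_eq · i = 0.7506 × 0.011 = 0.008257 m/d (same in every zone)
Zone A: v = q/n = 0.008257/0.11 = 0.07506 m/d → t_A = 673/0.07506 = 8966 d
Zone B: v = q/n = 0.008257/0.23 = 0.03590 m/d → t_B = 421/0.03590 = 11730 d
Total t = 8966 + 11730 = 20690 d
   = 20690 / 365 = 56.7 yr

56.7 years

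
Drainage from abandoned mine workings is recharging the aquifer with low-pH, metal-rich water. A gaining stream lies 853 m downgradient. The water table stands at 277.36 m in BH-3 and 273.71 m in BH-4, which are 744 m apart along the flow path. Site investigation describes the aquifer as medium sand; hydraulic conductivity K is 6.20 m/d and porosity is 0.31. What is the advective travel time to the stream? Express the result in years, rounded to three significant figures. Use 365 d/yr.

23.8 years

Hydraulic gradient i = (277.36 − 273.71) / 744 = 3.65 / 744 = 0.004906
Specific discharge q = 6.20 × 0.004906 = 0.03042 m/d
Average linear velocity = 0.03042 / 0.31 = 0.09812 m/d
t = L / v = 853 / 0.09812 = 8694 d
   = 8694 / 365 = 23.8 yr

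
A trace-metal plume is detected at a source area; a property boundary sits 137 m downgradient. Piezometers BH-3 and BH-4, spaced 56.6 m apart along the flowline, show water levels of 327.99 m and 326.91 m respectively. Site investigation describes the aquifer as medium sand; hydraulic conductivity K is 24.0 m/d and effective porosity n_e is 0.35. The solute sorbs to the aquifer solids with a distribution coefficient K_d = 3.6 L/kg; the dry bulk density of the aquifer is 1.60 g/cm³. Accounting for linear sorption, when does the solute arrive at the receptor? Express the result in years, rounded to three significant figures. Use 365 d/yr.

Hydraulic gradient i = (327.99 − 326.91) / 56.6 = 1.08 / 56.6 = 0.01908
q = Ki = 24.0 × 0.01908 = 0.4580 m/d
Seepage velocity v = q / n = 0.4580 / 0.35 = 1.308 m/d
Retardation R = 1 + ρ_b·K_d/n = 1 + 1.60×3.6/0.35 = 17.46
Contaminant velocity v_c = v/R = 1.308/17.46 = 0.07495 m/d
t = L/v_c = 137/0.07495 = 1828 d
   = 1828/365 = 5.01 yr

5.01 years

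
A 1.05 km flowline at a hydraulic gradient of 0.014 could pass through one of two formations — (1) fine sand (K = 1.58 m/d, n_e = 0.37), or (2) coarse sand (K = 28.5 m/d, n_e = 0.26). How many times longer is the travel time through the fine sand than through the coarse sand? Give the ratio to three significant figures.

Unit 1 (fine sand): v = 1.58×0.014/0.37 = 0.05978 m/d, t = 1050/0.05978 = 17560 d
Unit 2 (coarse sand): v = 28.5×0.014/0.26 = 1.535 m/d, t = 1050/1.535 = 684.2 d
t(fine sand) / t(coarse sand) = 17560/684.2 = 25.7

25.7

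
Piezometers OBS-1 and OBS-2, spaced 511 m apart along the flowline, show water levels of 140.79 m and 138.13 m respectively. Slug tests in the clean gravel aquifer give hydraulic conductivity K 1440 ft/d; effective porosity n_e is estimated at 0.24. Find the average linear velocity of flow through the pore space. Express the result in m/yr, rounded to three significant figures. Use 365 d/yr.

3470 m/yr

Hydraulic gradient i = (140.79 − 138.13) / 511 = 2.66 / 511 = 0.005205
K = 1440 ft/d × 0.3048 = 438.9 m/d
Specific discharge q = 438.9 × 0.005205 = 2.285 m/d
Seepage velocity v = q / n = 2.285 / 0.24 = 9.520 m/d
   = 9.520 × 365 = 3470 m/yr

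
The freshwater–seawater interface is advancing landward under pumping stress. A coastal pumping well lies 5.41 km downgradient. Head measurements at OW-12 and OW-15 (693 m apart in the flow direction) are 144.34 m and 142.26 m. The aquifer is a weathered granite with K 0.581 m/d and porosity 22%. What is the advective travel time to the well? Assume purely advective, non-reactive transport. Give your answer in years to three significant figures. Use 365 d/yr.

1870 years

Hydraulic gradient i = (144.34 − 142.26) / 693 = 2.08 / 693 = 0.003001
Darcy flux q = K·i = 0.581 × 0.003001 = 0.001744 m/d
Average linear velocity = 0.001744 / 0.22 = 0.007927 m/d
L = 5.41 km = 5410 m
t = L / v = 5410 / 0.007927 = 682500 d
   = 682500 / 365 = 1870 yr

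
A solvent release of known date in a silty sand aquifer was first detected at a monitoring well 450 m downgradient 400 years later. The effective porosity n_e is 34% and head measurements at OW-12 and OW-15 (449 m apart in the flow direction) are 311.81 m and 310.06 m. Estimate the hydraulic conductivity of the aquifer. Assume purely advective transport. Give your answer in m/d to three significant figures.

0.269 m/d

Hydraulic gradient i = (311.81 − 310.06) / 449 = 1.75 / 449 = 0.003898
t = 400 years = 146000 d
v = L / t = 450 / 146000 = 0.003082 m/d
K = v · n / i = 0.003082 × 0.34 / 0.003898 = 0.269 m/d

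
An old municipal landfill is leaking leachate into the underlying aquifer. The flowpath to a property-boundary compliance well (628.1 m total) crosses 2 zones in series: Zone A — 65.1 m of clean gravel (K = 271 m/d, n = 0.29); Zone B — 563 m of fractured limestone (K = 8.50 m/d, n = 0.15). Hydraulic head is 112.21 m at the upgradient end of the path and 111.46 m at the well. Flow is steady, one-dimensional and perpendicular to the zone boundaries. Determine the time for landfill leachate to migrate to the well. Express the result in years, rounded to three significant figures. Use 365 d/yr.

25.1 years

Total head drop ΔH = 112.21 − 111.46 = 0.75 m
Continuity: the same q passes through each zone, so ΔH = q·Σ(L_j/K_j) — the zones act as resistances in series.
Σ(L/K) = 65.1/271 + 563/8.50 = 0.2402 + 66.24 = 66.48 d
q = ΔH / Σ(L/K) = 0.75 / 66.48 = 0.01128 m/d (same in every zone)
Zone A: v = q/n = 0.01128/0.29 = 0.03890 m/d → t_A = 65.1/0.03890 = 1673 d
Zone B: v = q/n = 0.01128/0.15 = 0.07522 m/d → t_B = 563/0.07522 = 7485 d
Total t = 1673 + 7485 = 9158 d
   = 9158 / 365 = 25.1 yr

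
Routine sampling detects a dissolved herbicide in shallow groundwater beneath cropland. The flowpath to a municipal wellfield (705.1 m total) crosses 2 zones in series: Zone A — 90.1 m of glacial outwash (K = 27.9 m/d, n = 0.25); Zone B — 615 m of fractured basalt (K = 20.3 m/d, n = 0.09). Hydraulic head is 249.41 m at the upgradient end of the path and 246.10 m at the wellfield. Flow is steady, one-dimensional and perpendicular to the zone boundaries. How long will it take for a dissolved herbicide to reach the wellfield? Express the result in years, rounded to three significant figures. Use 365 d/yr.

2.16 years

Total head drop ΔH = 249.41 − 246.10 = 3.31 m
Steady 1-D flow in series ⇒ the Darcy flux q is identical in every zone and the zone head losses add (resistances L/K in series).
Σ(L/K) = 90.1/27.9 + 615/20.3 = 3.229 + 30.30 = 33.52 d
q = ΔH / Σ(L/K) = 3.31 / 33.52 = 0.09873 m/d (same in every zone)
Zone A: v = q/n = 0.09873/0.25 = 0.3949 m/d → t_A = 90.1/0.3949 = 228.1 d
Zone B: v = q/n = 0.09873/0.09 = 1.097 m/d → t_B = 615/1.097 = 560.6 d
Total t = 228.1 + 560.6 = 788.7 d
   = 788.7 / 365 = 2.16 yr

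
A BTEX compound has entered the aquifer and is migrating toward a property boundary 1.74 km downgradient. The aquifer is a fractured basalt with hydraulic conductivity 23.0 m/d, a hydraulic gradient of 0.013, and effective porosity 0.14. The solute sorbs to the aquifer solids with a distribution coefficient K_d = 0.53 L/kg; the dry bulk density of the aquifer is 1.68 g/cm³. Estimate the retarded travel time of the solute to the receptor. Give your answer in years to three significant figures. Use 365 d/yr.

q = Ki = 23.0 × 0.013 = 0.2990 m/d
v_s = q/n_e = 0.2990/0.14 = 2.136 m/d
Retardation R = 1 + ρ_b·K_d/n = 1 + 1.68×0.53/0.14 = 7.360
Contaminant velocity v_c = v/R = 2.136/7.360 = 0.2902 m/d
L = 1.74 km = 1740 m
t = L/v_c = 1740/0.2902 = 5996 d
   = 5996/365 = 16.4 yr

16.4 years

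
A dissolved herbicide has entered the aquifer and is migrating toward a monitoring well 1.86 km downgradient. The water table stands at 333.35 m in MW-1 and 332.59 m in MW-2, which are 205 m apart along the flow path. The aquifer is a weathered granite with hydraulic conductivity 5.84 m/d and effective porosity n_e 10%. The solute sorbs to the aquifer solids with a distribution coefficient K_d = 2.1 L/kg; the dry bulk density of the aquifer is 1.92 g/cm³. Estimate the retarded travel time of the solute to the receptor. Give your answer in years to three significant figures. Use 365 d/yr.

973 years

Hydraulic gradient i = (333.35 − 332.59) / 205 = 0.76 / 205 = 0.003707
q = Ki = 5.84 × 0.003707 = 0.02165 m/d
v_s = q/n_e = 0.02165/0.10 = 0.2165 m/d
Retardation R = 1 + ρ_b·K_d/n = 1 + 1.92×2.1/0.10 = 41.32
Contaminant velocity v_c = v/R = 0.2165/41.32 = 0.005240 m/d
L = 1.86 km = 1860 m
t = L/v_c = 1860/0.005240 = 355000 d
   = 355000/365 = 973 yr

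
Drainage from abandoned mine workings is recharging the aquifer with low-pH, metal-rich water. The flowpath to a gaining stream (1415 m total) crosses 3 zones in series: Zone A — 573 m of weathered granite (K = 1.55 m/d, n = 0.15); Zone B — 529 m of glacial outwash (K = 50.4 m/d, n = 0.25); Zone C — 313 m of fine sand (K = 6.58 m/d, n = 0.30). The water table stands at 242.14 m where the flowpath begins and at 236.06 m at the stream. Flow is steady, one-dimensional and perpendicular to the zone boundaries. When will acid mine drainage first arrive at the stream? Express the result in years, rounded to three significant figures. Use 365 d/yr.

60.2 years

Total head drop ΔH = 242.14 − 236.06 = 6.08 m
Continuity: the same q passes through each zone, so ΔH = q·Σ(L_j/K_j) — the zones act as resistances in series.
Σ(L/K) = 573/1.55 + 529/50.4 + 313/6.58 = 369.7 + 10.50 + 47.57 = 427.7 d
q = ΔH / Σ(L/K) = 6.08 / 427.7 = 0.01421 m/d (same in every zone)
Zone A: v = q/n = 0.01421/0.15 = 0.09476 m/d → t_A = 573/0.09476 = 6047 d
Zone B: v = q/n = 0.01421/0.25 = 0.05686 m/d → t_B = 529/0.05686 = 9304 d
Zone C: v = q/n = 0.01421/0.30 = 0.04738 m/d → t_C = 313/0.04738 = 6606 d
Total t = 6047 + 9304 + 6606 = 21960 d
   = 21960 / 365 = 60.2 yr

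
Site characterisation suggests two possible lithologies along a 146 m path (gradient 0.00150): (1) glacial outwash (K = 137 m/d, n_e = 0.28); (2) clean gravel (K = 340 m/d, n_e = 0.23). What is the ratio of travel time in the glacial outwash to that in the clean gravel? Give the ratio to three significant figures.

Unit 1 (glacial outwash): v = 137×0.0015/0.28 = 0.7339 m/d, t = 146/0.7339 = 198.9 d
Unit 2 (clean gravel): v = 340×0.0015/0.23 = 2.217 m/d, t = 146/2.217 = 65.84 d
t(glacial outwash) / t(clean gravel) = 198.9/65.84 = 3.02

3.02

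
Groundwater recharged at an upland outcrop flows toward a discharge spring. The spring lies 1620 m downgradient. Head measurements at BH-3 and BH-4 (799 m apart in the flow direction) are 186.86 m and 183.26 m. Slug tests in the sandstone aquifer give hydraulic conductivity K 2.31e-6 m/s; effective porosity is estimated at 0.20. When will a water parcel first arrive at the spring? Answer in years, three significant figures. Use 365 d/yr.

987 years

Hydraulic gradient i = (186.86 − 183.26) / 799 = 3.60 / 799 = 0.004506
K = 2.31e-6 m/s × 86400 s/d = 0.1996 m/d
Specific discharge q = 0.1996 × 0.004506 = 8.993e-4 m/d
v_s = q/n_e = 8.993e-4/0.20 = 0.004496 m/d
t = L / v = 1620 / 0.004496 = 360300 d
   = 360300 / 365 = 987 yr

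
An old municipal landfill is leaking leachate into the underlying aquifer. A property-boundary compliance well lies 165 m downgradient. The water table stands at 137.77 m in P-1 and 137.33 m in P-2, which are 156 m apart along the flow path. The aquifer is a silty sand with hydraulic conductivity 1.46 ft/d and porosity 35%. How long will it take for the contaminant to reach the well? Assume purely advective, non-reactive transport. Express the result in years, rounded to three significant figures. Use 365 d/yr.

Hydraulic gradient i = (137.77 − 137.33) / 156 = 0.44 / 156 = 0.002821
K = 1.46 ft/d × 0.3048 = 0.4450 m/d
Specific discharge q = 0.4450 × 0.002821 = 0.001255 m/d
v = Ki/n = 0.4450·0.002821/0.35 = 0.003586 m/d
t = L / v = 165 / 0.003586 = 46010 d
   = 46010 / 365 = 126 yr

126 years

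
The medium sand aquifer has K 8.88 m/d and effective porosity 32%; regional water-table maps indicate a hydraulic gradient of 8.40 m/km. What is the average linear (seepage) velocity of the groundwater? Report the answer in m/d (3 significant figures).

Darcy flux q = K·i = 8.88 × 0.0084 = 0.07459 m/d
Seepage velocity v = q / n = 0.07459 / 0.32 = 0.2331 m/d

0.233 m/d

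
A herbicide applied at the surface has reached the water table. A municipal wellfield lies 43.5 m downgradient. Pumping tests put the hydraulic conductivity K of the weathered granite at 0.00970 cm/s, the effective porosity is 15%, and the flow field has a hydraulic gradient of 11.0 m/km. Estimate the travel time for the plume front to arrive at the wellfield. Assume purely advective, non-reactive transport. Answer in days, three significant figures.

70.8 days

K = 0.00970 cm/s × 864 = 8.381 m/d
q = Ki = 8.381 × 0.011 = 0.09219 m/d
Average linear velocity = 0.09219 / 0.15 = 0.6146 m/d
t = L / v = 43.5 / 0.6146 = 70.78 d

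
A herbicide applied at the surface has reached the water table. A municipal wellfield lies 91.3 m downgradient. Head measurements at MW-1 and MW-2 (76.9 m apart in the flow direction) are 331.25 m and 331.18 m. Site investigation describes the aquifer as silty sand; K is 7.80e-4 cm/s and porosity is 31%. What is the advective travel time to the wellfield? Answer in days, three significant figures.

Hydraulic gradient i = (331.25 − 331.18) / 76.9 = 0.07 / 76.9 = 9.103e-4
K = 7.80e-4 cm/s × 864 = 0.6739 m/d
Specific discharge q = 0.6739 × 9.103e-4 = 6.135e-4 m/d
Average linear velocity = 6.135e-4 / 0.31 = 0.001979 m/d
t = L / v = 91.3 / 0.001979 = 46140 d

46100 days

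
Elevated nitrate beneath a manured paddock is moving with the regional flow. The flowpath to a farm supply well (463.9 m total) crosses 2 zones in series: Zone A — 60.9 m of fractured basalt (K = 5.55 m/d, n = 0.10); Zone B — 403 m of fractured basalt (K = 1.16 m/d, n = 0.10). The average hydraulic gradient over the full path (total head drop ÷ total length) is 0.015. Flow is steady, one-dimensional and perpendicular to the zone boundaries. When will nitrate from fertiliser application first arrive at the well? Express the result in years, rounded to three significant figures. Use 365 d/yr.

For zones in series the flux q is common to all zones; the equivalent conductivity is the harmonic (thickness-weighted) mean, K_eq = L_total / Σ(L_j/K_j).
Σ(L/K) = 60.9/5.55 + 403/1.16 = 10.97 + 347.4 = 358.4 d
K_eq = L_total / Σ(L/K) = 463.9 / 358.4 = 1.294 m/d
q = K_eq · i = 1.294 × 0.015 = 0.01942 m/d (same in every zone)
Zone A: v = q/n = 0.01942/0.10 = 0.1942 m/d → t_A = 60.9/0.1942 = 313.7 d
Zone B: v = q/n = 0.01942/0.10 = 0.1942 m/d → t_B = 403/0.1942 = 2076 d
Total t = 313.7 + 2076 = 2389 d
   = 2389 / 365 = 6.55 yr

6.55 years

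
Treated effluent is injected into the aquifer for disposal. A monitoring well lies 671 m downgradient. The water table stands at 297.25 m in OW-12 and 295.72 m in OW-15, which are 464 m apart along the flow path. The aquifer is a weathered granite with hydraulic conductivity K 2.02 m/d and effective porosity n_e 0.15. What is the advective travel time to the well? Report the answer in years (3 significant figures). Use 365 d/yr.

Hydraulic gradient i = (297.25 − 295.72) / 464 = 1.53 / 464 = 0.003297
Specific discharge q = 2.02 × 0.003297 = 0.006661 m/d
Average linear velocity = 0.006661 / 0.15 = 0.04441 m/d
t = L / v = 671 / 0.04441 = 15110 d
   = 15110 / 365 = 41.4 yr

41.4 years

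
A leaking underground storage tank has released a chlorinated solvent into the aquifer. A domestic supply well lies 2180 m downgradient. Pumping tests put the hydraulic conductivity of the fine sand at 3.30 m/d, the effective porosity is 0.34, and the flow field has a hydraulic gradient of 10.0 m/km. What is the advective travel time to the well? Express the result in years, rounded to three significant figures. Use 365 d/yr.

Specific discharge q = 3.30 × 0.010 = 0.03300 m/d
v_s = q/n_e = 0.03300/0.34 = 0.09706 m/d
t = L / v = 2180 / 0.09706 = 22460 d
   = 22460 / 365 = 61.5 yr

61.5 years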